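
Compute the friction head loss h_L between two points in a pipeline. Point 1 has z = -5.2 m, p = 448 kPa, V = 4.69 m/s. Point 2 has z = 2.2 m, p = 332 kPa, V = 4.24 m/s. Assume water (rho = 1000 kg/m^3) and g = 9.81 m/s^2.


Total head at each section: H = z + p/(rho*g) + V^2/(2g).
H1 = -5.2 + 448*1000/(1000*9.81) + 4.69^2/(2*9.81)
   = -5.2 + 45.668 + 1.1211
   = 41.589 m.
H2 = 2.2 + 332*1000/(1000*9.81) + 4.24^2/(2*9.81)
   = 2.2 + 33.843 + 0.9163
   = 36.959 m.
h_L = H1 - H2 = 41.589 - 36.959 = 4.629 m.

4.629


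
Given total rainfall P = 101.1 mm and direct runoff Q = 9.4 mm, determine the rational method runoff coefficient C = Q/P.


The runoff coefficient C = runoff depth / rainfall depth.
C = 9.4 / 101.1
  = 0.093.

0.093


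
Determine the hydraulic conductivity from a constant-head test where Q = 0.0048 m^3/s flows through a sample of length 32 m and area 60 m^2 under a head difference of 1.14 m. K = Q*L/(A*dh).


From K = Q*L / (A*dh):
Numerator: Q*L = 0.0048 * 32 = 0.1536.
Denominator: A*dh = 60 * 1.14 = 68.4.
K = 0.1536 / 68.4 = 0.002246 m/s.

0.002246


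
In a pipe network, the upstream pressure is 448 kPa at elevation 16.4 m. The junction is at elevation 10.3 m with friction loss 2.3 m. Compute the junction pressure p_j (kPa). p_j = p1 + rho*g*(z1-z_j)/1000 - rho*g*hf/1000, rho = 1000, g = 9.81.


Junction pressure: p_j = p1 + rho*g*(z1 - z_j)/1000 - rho*g*hf/1000.
Elevation term = 1000*9.81*(16.4 - 10.3)/1000 = 59.841 kPa.
Friction term = 1000*9.81*2.3/1000 = 22.563 kPa.
p_j = 448 + 59.841 - 22.563 = 485.28 kPa.

485.28


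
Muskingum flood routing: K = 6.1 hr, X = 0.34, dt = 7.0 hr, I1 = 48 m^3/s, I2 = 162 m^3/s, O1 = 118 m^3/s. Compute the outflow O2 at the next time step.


Muskingum coefficients:
denom = 2*K*(1-X) + dt = 2*6.1*(1-0.34) + 7.0 = 15.052.
C0 = (dt - 2*K*X)/denom = (7.0 - 2*6.1*0.34)/15.052 = 0.1895.
C1 = (dt + 2*K*X)/denom = (7.0 + 2*6.1*0.34)/15.052 = 0.7406.
C2 = (2*K*(1-X) - dt)/denom = 0.0699.
O2 = C0*I2 + C1*I1 + C2*O1
   = 0.1895*162 + 0.7406*48 + 0.0699*118
   = 74.49 m^3/s.

74.49


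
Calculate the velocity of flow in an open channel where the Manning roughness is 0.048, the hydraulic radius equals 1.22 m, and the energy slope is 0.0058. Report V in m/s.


Manning's equation gives V = (1/n) * R^(2/3) * S^(1/2).
First, compute R^(2/3) = 1.22^(2/3) = 1.1418.
Next, S^(1/2) = 0.0058^(1/2) = 0.076158.
Then 1/n = 1/0.048 = 20.83.
V = 20.83 * 1.1418 * 0.076158 = 1.8115 m/s.

1.8115


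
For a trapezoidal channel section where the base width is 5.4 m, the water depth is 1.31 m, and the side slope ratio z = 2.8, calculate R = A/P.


For a trapezoidal section with side slope z:
A = (b + z*y)*y = (5.4 + 2.8*1.31)*1.31 = 11.879 m^2.
P = b + 2*y*sqrt(1 + z^2) = 5.4 + 2*1.31*sqrt(1 + 2.8^2) = 13.19 m.
R = A/P = 11.879 / 13.19 = 0.9006 m.

0.9006


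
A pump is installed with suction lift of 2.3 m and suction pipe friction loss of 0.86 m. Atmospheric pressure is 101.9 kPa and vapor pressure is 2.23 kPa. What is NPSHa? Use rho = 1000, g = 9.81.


NPSHa = p_atm/(rho*g) - z_s - hf_s - p_vap/(rho*g).
p_atm/(rho*g) = 101.9*1000 / (1000*9.81) = 10.387 m.
p_vap/(rho*g) = 2.23*1000 / (1000*9.81) = 0.227 m.
NPSHa = 10.387 - 2.3 - 0.86 - 0.227
      = 7.0 m.

7.0


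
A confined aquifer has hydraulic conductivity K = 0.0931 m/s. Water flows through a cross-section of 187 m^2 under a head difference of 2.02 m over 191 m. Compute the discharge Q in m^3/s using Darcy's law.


Darcy's law: Q = K * A * i, where i = dh/L.
Hydraulic gradient i = 2.02 / 191 = 0.010576.
Q = 0.0931 * 187 * 0.010576
  = 0.1841 m^3/s.

0.1841


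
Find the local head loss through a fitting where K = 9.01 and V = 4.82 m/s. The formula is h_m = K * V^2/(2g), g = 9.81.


Minor loss formula: h_m = K * V^2/(2g).
V^2 = 4.82^2 = 23.2324.
V^2/(2g) = 23.2324 / 19.62 = 1.1841 m.
h_m = 9.01 * 1.1841 = 10.6689 m.

10.6689


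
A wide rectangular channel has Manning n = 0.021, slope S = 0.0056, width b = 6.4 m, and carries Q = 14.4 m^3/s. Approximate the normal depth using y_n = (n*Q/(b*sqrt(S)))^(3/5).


We use the wide-channel approximation y_n = (n*Q/(b*sqrt(S)))^(3/5).
sqrt(S) = sqrt(0.0056) = 0.074833.
Numerator: n*Q = 0.021 * 14.4 = 0.3024.
Denominator: b*sqrt(S) = 6.4 * 0.074833 = 0.478931.
arg = 0.6314.
y_n = 0.6314^(3/5) = 0.7589 m.

0.7589


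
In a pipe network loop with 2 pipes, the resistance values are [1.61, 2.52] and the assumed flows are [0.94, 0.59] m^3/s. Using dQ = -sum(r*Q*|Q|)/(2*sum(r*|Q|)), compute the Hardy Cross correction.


Numerator terms (r*Q*|Q|): 1.61*0.94*|0.94| = 1.4226; 2.52*0.59*|0.59| = 0.8772.
Sum of numerator = 2.2998.
Denominator terms (r*|Q|): 1.61*|0.94| = 1.5134; 2.52*|0.59| = 1.4868.
2 * sum of denominator = 2 * 3.0002 = 6.0004.
dQ = -2.2998 / 6.0004 = -0.3833 m^3/s.

-0.3833


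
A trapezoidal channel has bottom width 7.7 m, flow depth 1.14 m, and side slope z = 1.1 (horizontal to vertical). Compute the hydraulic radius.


For a trapezoidal section with side slope z:
A = (b + z*y)*y = (7.7 + 1.1*1.14)*1.14 = 10.208 m^2.
P = b + 2*y*sqrt(1 + z^2) = 7.7 + 2*1.14*sqrt(1 + 1.1^2) = 11.089 m.
R = A/P = 10.208 / 11.089 = 0.9205 m.

0.9205


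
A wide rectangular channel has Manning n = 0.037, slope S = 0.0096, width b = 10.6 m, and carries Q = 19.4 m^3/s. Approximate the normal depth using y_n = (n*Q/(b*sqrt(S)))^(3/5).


We use the wide-channel approximation y_n = (n*Q/(b*sqrt(S)))^(3/5).
sqrt(S) = sqrt(0.0096) = 0.09798.
Numerator: n*Q = 0.037 * 19.4 = 0.7178.
Denominator: b*sqrt(S) = 10.6 * 0.09798 = 1.038588.
arg = 0.6911.
y_n = 0.6911^(3/5) = 0.8012 m.

0.8012


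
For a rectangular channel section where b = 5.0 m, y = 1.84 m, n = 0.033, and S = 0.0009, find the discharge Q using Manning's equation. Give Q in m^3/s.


For a rectangular channel, the cross-sectional area A = b * y = 5.0 * 1.84 = 9.2 m^2.
The wetted perimeter P = b + 2y = 5.0 + 2*1.84 = 8.68 m.
Hydraulic radius R = A/P = 9.2/8.68 = 1.0599 m.
Velocity V = (1/n)*R^(2/3)*S^(1/2) = (1/0.033)*1.0599^(2/3)*0.0009^(1/2) = 0.945 m/s.
Discharge Q = A * V = 9.2 * 0.945 = 8.694 m^3/s.

8.694


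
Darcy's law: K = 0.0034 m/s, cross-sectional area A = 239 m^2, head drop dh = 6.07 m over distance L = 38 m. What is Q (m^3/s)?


Darcy's law: Q = K * A * i, where i = dh/L.
Hydraulic gradient i = 6.07 / 38 = 0.159737.
Q = 0.0034 * 239 * 0.159737
  = 0.1298 m^3/s.

0.1298


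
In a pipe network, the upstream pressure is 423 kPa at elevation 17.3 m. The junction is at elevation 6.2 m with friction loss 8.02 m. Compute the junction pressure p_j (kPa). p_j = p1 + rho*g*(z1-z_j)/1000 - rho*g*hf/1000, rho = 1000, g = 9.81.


Junction pressure: p_j = p1 + rho*g*(z1 - z_j)/1000 - rho*g*hf/1000.
Elevation term = 1000*9.81*(17.3 - 6.2)/1000 = 108.891 kPa.
Friction term = 1000*9.81*8.02/1000 = 78.676 kPa.
p_j = 423 + 108.891 - 78.676 = 453.21 kPa.

453.21


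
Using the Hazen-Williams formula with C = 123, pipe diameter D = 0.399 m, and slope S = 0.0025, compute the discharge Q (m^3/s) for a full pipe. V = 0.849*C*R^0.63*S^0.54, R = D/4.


For a full circular pipe, R = D/4 = 0.399/4 = 0.0998 m.
V = 0.849 * 123 * 0.0998^0.63 * 0.0025^0.54
  = 0.849 * 123 * 0.234053 * 0.039345
  = 0.9616 m/s.
Pipe area A = pi*D^2/4 = pi*0.399^2/4 = 0.125 m^2.
Q = A * V = 0.125 * 0.9616 = 0.1202 m^3/s.

0.1202


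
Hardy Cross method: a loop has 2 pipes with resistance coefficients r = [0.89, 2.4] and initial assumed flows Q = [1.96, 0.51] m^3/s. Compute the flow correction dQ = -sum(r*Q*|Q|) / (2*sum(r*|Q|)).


Numerator terms (r*Q*|Q|): 0.89*1.96*|1.96| = 3.419; 2.4*0.51*|0.51| = 0.6242.
Sum of numerator = 4.0433.
Denominator terms (r*|Q|): 0.89*|1.96| = 1.7444; 2.4*|0.51| = 1.224.
2 * sum of denominator = 2 * 2.9684 = 5.9368.
dQ = -4.0433 / 5.9368 = -0.6811 m^3/s.

-0.6811


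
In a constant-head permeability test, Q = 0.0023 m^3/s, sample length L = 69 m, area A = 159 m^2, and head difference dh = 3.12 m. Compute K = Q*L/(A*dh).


From K = Q*L / (A*dh):
Numerator: Q*L = 0.0023 * 69 = 0.1587.
Denominator: A*dh = 159 * 3.12 = 496.08.
K = 0.1587 / 496.08 = 0.00032 m/s.

0.00032


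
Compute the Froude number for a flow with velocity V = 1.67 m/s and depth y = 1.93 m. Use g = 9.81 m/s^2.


The Froude number is defined as Fr = V / sqrt(g*y).
g*y = 9.81 * 1.93 = 18.9333.
sqrt(g*y) = sqrt(18.9333) = 4.3512.
Fr = 1.67 / 4.3512 = 0.3838.

0.3838


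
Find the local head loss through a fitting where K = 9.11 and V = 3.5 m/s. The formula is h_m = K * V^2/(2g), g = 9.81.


Minor loss formula: h_m = K * V^2/(2g).
V^2 = 3.5^2 = 12.25.
V^2/(2g) = 12.25 / 19.62 = 0.6244 m.
h_m = 9.11 * 0.6244 = 5.6879 m.

5.6879


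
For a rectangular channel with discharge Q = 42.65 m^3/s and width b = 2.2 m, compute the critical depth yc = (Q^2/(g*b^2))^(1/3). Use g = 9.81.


Using yc = (Q^2 / (g * b^2))^(1/3):
Q^2 = 42.65^2 = 1819.02.
g * b^2 = 9.81 * 2.2^2 = 9.81 * 4.84 = 47.48.
Q^2 / (g*b^2) = 1819.02 / 47.48 = 38.3113.
yc = 38.3113^(1/3) = 3.3711 m.

3.3711


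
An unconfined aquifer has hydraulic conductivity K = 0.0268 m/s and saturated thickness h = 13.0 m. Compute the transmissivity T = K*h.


Transmissivity is defined as T = K * h.
T = 0.0268 * 13.0
  = 0.3484 m^2/s.

0.3484


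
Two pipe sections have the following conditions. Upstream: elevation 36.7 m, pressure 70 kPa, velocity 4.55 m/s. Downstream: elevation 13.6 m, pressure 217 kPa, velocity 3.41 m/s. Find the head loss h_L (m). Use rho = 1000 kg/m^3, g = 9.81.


Total head at each section: H = z + p/(rho*g) + V^2/(2g).
H1 = 36.7 + 70*1000/(1000*9.81) + 4.55^2/(2*9.81)
   = 36.7 + 7.136 + 1.0552
   = 44.891 m.
H2 = 13.6 + 217*1000/(1000*9.81) + 3.41^2/(2*9.81)
   = 13.6 + 22.12 + 0.5927
   = 36.313 m.
h_L = H1 - H2 = 44.891 - 36.313 = 8.578 m.

8.578


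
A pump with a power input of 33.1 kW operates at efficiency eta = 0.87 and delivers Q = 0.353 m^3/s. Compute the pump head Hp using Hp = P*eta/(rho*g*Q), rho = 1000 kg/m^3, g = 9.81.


Pump head formula: Hp = P * eta / (rho * g * Q).
Numerator: P * eta = 33.1 * 1000 * 0.87 = 28797.0 W.
Denominator: rho * g * Q = 1000 * 9.81 * 0.353 = 3462.93.
Hp = 28797.0 / 3462.93 = 8.32 m.

8.32


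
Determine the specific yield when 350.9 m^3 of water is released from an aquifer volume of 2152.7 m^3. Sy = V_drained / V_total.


Specific yield Sy = Volume drained / Total volume.
Sy = 350.9 / 2152.7
   = 0.163.

0.163


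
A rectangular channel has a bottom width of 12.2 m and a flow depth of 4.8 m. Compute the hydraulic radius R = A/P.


For a rectangular section:
Flow area A = b * y = 12.2 * 4.8 = 58.56 m^2.
Wetted perimeter P = b + 2y = 12.2 + 2*4.8 = 21.8 m.
Hydraulic radius R = A/P = 58.56 / 21.8 = 2.6862 m.

2.6862


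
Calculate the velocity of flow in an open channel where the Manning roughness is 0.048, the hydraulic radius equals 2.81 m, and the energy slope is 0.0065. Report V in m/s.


Manning's equation gives V = (1/n) * R^(2/3) * S^(1/2).
First, compute R^(2/3) = 2.81^(2/3) = 1.9913.
Next, S^(1/2) = 0.0065^(1/2) = 0.080623.
Then 1/n = 1/0.048 = 20.83.
V = 20.83 * 1.9913 * 0.080623 = 3.3447 m/s.

3.3447


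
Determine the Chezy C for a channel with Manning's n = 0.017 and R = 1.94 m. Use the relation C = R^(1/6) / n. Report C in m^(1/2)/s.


The Chezy coefficient relates to Manning's n through C = R^(1/6) / n.
R^(1/6) = 1.94^(1/6) = 1.116778.
C = 1.116778 / 0.017 = 65.69 m^(1/2)/s.

65.69


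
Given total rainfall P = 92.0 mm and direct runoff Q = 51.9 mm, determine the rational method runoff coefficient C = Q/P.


The runoff coefficient C = runoff depth / rainfall depth.
C = 51.9 / 92.0
  = 0.5641.

0.5641


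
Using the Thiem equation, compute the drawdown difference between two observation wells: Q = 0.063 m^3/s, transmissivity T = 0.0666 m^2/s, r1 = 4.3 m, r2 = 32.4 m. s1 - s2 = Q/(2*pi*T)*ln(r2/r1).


Thiem equation: s1 - s2 = Q/(2*pi*T) * ln(r2/r1).
ln(r2/r1) = ln(32.4/4.3) = 2.0195.
Q/(2*pi*T) = 0.063 / (2*pi*0.0666) = 0.063 / 0.4185 = 0.1506.
s1 - s2 = 0.1506 * 2.0195 = 0.304 m.

0.304


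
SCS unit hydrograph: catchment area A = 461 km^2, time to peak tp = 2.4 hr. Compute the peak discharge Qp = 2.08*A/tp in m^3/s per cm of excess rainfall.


SCS formula: Qp = 2.08 * A / tp.
Qp = 2.08 * 461 / 2.4
   = 958.88 / 2.4
   = 399.53 m^3/s per cm.

399.53


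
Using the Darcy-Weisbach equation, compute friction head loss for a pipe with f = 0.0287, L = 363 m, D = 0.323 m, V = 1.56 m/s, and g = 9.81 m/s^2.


Darcy-Weisbach equation: h_f = f * (L/D) * V^2/(2g).
f * L/D = 0.0287 * 363/0.323 = 32.2542.
V^2/(2g) = 1.56^2 / (2*9.81) = 2.4336 / 19.62 = 0.124 m.
h_f = 32.2542 * 0.124 = 4.001 m.

4.001


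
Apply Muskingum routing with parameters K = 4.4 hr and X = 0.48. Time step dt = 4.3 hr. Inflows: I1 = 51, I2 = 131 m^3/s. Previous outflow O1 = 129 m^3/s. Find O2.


Muskingum coefficients:
denom = 2*K*(1-X) + dt = 2*4.4*(1-0.48) + 4.3 = 8.876.
C0 = (dt - 2*K*X)/denom = (4.3 - 2*4.4*0.48)/8.876 = 0.0086.
C1 = (dt + 2*K*X)/denom = (4.3 + 2*4.4*0.48)/8.876 = 0.9603.
C2 = (2*K*(1-X) - dt)/denom = 0.0311.
O2 = C0*I2 + C1*I1 + C2*O1
   = 0.0086*131 + 0.9603*51 + 0.0311*129
   = 54.11 m^3/s.

54.11


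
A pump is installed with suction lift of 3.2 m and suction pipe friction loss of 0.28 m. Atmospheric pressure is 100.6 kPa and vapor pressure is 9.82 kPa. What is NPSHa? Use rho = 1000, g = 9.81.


NPSHa = p_atm/(rho*g) - z_s - hf_s - p_vap/(rho*g).
p_atm/(rho*g) = 100.6*1000 / (1000*9.81) = 10.255 m.
p_vap/(rho*g) = 9.82*1000 / (1000*9.81) = 1.001 m.
NPSHa = 10.255 - 3.2 - 0.28 - 1.001
      = 5.77 m.

5.77


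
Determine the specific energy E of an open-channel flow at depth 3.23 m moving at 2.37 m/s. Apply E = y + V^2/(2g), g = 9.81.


Specific energy E = y + V^2/(2g).
Velocity head = V^2/(2g) = 2.37^2 / (2*9.81) = 5.6169 / 19.62 = 0.2863 m.
E = 3.23 + 0.2863 = 3.5163 m.

3.5163


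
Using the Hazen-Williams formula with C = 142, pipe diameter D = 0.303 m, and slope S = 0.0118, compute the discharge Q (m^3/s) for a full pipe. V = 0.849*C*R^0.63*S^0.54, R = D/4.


For a full circular pipe, R = D/4 = 0.303/4 = 0.0757 m.
V = 0.849 * 142 * 0.0757^0.63 * 0.0118^0.54
  = 0.849 * 142 * 0.196794 * 0.090953
  = 2.1579 m/s.
Pipe area A = pi*D^2/4 = pi*0.303^2/4 = 0.0721 m^2.
Q = A * V = 0.0721 * 2.1579 = 0.1556 m^3/s.

0.1556


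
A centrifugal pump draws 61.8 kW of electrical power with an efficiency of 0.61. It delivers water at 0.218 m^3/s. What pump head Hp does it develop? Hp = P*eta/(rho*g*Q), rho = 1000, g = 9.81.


Pump head formula: Hp = P * eta / (rho * g * Q).
Numerator: P * eta = 61.8 * 1000 * 0.61 = 37698.0 W.
Denominator: rho * g * Q = 1000 * 9.81 * 0.218 = 2138.58.
Hp = 37698.0 / 2138.58 = 17.63 m.

17.63


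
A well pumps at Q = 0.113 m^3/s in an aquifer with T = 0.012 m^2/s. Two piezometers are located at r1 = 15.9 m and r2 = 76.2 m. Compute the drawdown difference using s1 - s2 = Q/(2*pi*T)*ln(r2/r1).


Thiem equation: s1 - s2 = Q/(2*pi*T) * ln(r2/r1).
ln(r2/r1) = ln(76.2/15.9) = 1.567.
Q/(2*pi*T) = 0.113 / (2*pi*0.012) = 0.113 / 0.0754 = 1.4987.
s1 - s2 = 1.4987 * 1.567 = 2.3485 m.

2.3485


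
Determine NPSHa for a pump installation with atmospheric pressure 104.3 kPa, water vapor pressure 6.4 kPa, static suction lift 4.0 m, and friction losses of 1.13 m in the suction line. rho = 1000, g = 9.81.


NPSHa = p_atm/(rho*g) - z_s - hf_s - p_vap/(rho*g).
p_atm/(rho*g) = 104.3*1000 / (1000*9.81) = 10.632 m.
p_vap/(rho*g) = 6.4*1000 / (1000*9.81) = 0.652 m.
NPSHa = 10.632 - 4.0 - 1.13 - 0.652
      = 4.85 m.

4.85


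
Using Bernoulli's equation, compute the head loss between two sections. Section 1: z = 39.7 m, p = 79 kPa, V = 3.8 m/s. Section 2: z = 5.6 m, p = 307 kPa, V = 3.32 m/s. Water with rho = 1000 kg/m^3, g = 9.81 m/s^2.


Total head at each section: H = z + p/(rho*g) + V^2/(2g).
H1 = 39.7 + 79*1000/(1000*9.81) + 3.8^2/(2*9.81)
   = 39.7 + 8.053 + 0.736
   = 48.489 m.
H2 = 5.6 + 307*1000/(1000*9.81) + 3.32^2/(2*9.81)
   = 5.6 + 31.295 + 0.5618
   = 37.456 m.
h_L = H1 - H2 = 48.489 - 37.456 = 11.033 m.

11.033


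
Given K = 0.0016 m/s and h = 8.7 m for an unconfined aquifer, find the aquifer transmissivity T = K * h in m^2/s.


Transmissivity is defined as T = K * h.
T = 0.0016 * 8.7
  = 0.0139 m^2/s.

0.0139


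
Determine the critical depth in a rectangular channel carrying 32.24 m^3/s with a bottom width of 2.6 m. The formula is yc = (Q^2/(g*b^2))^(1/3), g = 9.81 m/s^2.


Using yc = (Q^2 / (g * b^2))^(1/3):
Q^2 = 32.24^2 = 1039.42.
g * b^2 = 9.81 * 2.6^2 = 9.81 * 6.76 = 66.32.
Q^2 / (g*b^2) = 1039.42 / 66.32 = 15.6728.
yc = 15.6728^(1/3) = 2.5026 m.

2.5026


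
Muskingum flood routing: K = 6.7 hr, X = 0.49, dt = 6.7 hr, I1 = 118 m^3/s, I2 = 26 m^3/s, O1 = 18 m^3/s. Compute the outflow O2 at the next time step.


Muskingum coefficients:
denom = 2*K*(1-X) + dt = 2*6.7*(1-0.49) + 6.7 = 13.534.
C0 = (dt - 2*K*X)/denom = (6.7 - 2*6.7*0.49)/13.534 = 0.0099.
C1 = (dt + 2*K*X)/denom = (6.7 + 2*6.7*0.49)/13.534 = 0.9802.
C2 = (2*K*(1-X) - dt)/denom = 0.0099.
O2 = C0*I2 + C1*I1 + C2*O1
   = 0.0099*26 + 0.9802*118 + 0.0099*18
   = 116.1 m^3/s.

116.1


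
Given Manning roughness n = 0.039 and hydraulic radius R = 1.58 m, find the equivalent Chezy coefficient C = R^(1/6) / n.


The Chezy coefficient relates to Manning's n through C = R^(1/6) / n.
R^(1/6) = 1.58^(1/6) = 1.079219.
C = 1.079219 / 0.039 = 27.67 m^(1/2)/s.

27.67


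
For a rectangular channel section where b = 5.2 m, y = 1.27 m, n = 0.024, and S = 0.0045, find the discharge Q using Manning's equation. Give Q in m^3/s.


For a rectangular channel, the cross-sectional area A = b * y = 5.2 * 1.27 = 6.6 m^2.
The wetted perimeter P = b + 2y = 5.2 + 2*1.27 = 7.74 m.
Hydraulic radius R = A/P = 6.6/7.74 = 0.8532 m.
Velocity V = (1/n)*R^(2/3)*S^(1/2) = (1/0.024)*0.8532^(2/3)*0.0045^(1/2) = 2.5144 m/s.
Discharge Q = A * V = 6.6 * 2.5144 = 16.605 m^3/s.

16.605


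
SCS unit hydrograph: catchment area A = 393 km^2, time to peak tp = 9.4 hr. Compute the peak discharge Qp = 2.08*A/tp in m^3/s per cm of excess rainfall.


SCS formula: Qp = 2.08 * A / tp.
Qp = 2.08 * 393 / 9.4
   = 817.44 / 9.4
   = 86.96 m^3/s per cm.

86.96


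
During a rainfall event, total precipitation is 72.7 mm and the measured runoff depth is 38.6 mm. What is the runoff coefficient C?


The runoff coefficient C = runoff depth / rainfall depth.
C = 38.6 / 72.7
  = 0.5309.

0.5309


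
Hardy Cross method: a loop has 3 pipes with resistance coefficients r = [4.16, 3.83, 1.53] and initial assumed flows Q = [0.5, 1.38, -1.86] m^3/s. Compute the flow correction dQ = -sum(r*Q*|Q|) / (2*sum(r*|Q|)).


Numerator terms (r*Q*|Q|): 4.16*0.5*|0.5| = 1.04; 3.83*1.38*|1.38| = 7.2939; 1.53*-1.86*|-1.86| = -5.2932.
Sum of numerator = 3.0407.
Denominator terms (r*|Q|): 4.16*|0.5| = 2.08; 3.83*|1.38| = 5.2854; 1.53*|-1.86| = 2.8458.
2 * sum of denominator = 2 * 10.2112 = 20.4224.
dQ = -3.0407 / 20.4224 = -0.1489 m^3/s.

-0.1489


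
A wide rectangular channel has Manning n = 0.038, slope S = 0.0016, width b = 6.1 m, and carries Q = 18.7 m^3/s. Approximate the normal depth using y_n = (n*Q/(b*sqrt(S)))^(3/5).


We use the wide-channel approximation y_n = (n*Q/(b*sqrt(S)))^(3/5).
sqrt(S) = sqrt(0.0016) = 0.04.
Numerator: n*Q = 0.038 * 18.7 = 0.7106.
Denominator: b*sqrt(S) = 6.1 * 0.04 = 0.244.
arg = 2.9123.
y_n = 2.9123^(3/5) = 1.8991 m.

1.8991


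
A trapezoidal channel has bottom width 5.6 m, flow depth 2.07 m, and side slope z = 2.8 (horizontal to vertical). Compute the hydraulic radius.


For a trapezoidal section with side slope z:
A = (b + z*y)*y = (5.6 + 2.8*2.07)*2.07 = 23.59 m^2.
P = b + 2*y*sqrt(1 + z^2) = 5.6 + 2*2.07*sqrt(1 + 2.8^2) = 17.909 m.
R = A/P = 23.59 / 17.909 = 1.3172 m.

1.3172


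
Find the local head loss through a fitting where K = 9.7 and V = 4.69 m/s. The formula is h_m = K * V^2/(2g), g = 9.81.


Minor loss formula: h_m = K * V^2/(2g).
V^2 = 4.69^2 = 21.9961.
V^2/(2g) = 21.9961 / 19.62 = 1.1211 m.
h_m = 9.7 * 1.1211 = 10.8747 m.

10.8747


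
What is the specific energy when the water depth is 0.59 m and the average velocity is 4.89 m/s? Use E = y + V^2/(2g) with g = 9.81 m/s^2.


Specific energy E = y + V^2/(2g).
Velocity head = V^2/(2g) = 4.89^2 / (2*9.81) = 23.9121 / 19.62 = 1.2188 m.
E = 0.59 + 1.2188 = 1.8088 m.

1.8088


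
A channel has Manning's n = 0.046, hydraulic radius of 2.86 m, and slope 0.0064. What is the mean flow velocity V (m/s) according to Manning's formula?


Manning's equation gives V = (1/n) * R^(2/3) * S^(1/2).
First, compute R^(2/3) = 2.86^(2/3) = 2.0149.
Next, S^(1/2) = 0.0064^(1/2) = 0.08.
Then 1/n = 1/0.046 = 21.74.
V = 21.74 * 2.0149 * 0.08 = 3.5041 m/s.

3.5041


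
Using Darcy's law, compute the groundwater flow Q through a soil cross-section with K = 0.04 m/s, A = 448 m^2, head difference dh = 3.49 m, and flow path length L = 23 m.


Darcy's law: Q = K * A * i, where i = dh/L.
Hydraulic gradient i = 3.49 / 23 = 0.151739.
Q = 0.04 * 448 * 0.151739
  = 2.7192 m^3/s.

2.7192


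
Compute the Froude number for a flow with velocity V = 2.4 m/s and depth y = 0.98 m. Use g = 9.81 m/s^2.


The Froude number is defined as Fr = V / sqrt(g*y).
g*y = 9.81 * 0.98 = 9.6138.
sqrt(g*y) = sqrt(9.6138) = 3.1006.
Fr = 2.4 / 3.1006 = 0.774.

0.774


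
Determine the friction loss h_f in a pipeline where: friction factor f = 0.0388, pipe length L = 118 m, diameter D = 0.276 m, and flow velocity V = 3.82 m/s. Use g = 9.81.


Darcy-Weisbach equation: h_f = f * (L/D) * V^2/(2g).
f * L/D = 0.0388 * 118/0.276 = 16.5884.
V^2/(2g) = 3.82^2 / (2*9.81) = 14.5924 / 19.62 = 0.7438 m.
h_f = 16.5884 * 0.7438 = 12.338 m.

12.338


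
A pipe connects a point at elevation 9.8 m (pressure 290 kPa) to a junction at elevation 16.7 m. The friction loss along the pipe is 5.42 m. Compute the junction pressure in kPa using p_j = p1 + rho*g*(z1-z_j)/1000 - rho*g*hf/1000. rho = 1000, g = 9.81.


Junction pressure: p_j = p1 + rho*g*(z1 - z_j)/1000 - rho*g*hf/1000.
Elevation term = 1000*9.81*(9.8 - 16.7)/1000 = -67.689 kPa.
Friction term = 1000*9.81*5.42/1000 = 53.17 kPa.
p_j = 290 + -67.689 - 53.17 = 169.14 kPa.

169.14


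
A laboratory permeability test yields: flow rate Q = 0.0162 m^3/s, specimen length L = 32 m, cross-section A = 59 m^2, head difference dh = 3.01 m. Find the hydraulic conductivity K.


From K = Q*L / (A*dh):
Numerator: Q*L = 0.0162 * 32 = 0.5184.
Denominator: A*dh = 59 * 3.01 = 177.59.
K = 0.5184 / 177.59 = 0.002919 m/s.

0.002919


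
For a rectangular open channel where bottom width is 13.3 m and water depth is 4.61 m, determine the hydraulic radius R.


For a rectangular section:
Flow area A = b * y = 13.3 * 4.61 = 61.31 m^2.
Wetted perimeter P = b + 2y = 13.3 + 2*4.61 = 22.52 m.
Hydraulic radius R = A/P = 61.31 / 22.52 = 2.7226 m.

2.7226


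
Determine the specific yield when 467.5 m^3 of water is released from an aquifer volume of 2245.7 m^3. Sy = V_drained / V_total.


Specific yield Sy = Volume drained / Total volume.
Sy = 467.5 / 2245.7
   = 0.2082.

0.2082


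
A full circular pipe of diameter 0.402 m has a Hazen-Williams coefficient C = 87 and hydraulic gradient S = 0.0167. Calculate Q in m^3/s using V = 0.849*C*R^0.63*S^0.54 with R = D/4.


For a full circular pipe, R = D/4 = 0.402/4 = 0.1005 m.
V = 0.849 * 87 * 0.1005^0.63 * 0.0167^0.54
  = 0.849 * 87 * 0.235161 * 0.109715
  = 1.9057 m/s.
Pipe area A = pi*D^2/4 = pi*0.402^2/4 = 0.1269 m^2.
Q = A * V = 0.1269 * 1.9057 = 0.2419 m^3/s.

0.2419


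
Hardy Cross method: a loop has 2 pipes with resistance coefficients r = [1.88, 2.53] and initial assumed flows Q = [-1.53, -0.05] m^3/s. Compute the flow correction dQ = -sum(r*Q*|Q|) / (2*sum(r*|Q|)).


Numerator terms (r*Q*|Q|): 1.88*-1.53*|-1.53| = -4.4009; 2.53*-0.05*|-0.05| = -0.0063.
Sum of numerator = -4.4072.
Denominator terms (r*|Q|): 1.88*|-1.53| = 2.8764; 2.53*|-0.05| = 0.1265.
2 * sum of denominator = 2 * 3.0029 = 6.0058.
dQ = --4.4072 / 6.0058 = 0.7338 m^3/s.

0.7338


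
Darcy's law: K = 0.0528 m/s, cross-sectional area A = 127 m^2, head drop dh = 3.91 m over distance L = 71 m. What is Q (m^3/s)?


Darcy's law: Q = K * A * i, where i = dh/L.
Hydraulic gradient i = 3.91 / 71 = 0.05507.
Q = 0.0528 * 127 * 0.05507
  = 0.3693 m^3/s.

0.3693


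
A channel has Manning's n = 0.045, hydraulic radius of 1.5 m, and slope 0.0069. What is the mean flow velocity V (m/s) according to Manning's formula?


Manning's equation gives V = (1/n) * R^(2/3) * S^(1/2).
First, compute R^(2/3) = 1.5^(2/3) = 1.3104.
Next, S^(1/2) = 0.0069^(1/2) = 0.083066.
Then 1/n = 1/0.045 = 22.22.
V = 22.22 * 1.3104 * 0.083066 = 2.4188 m/s.

2.4188


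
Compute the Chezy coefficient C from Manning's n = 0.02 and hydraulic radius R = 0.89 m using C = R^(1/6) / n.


The Chezy coefficient relates to Manning's n through C = R^(1/6) / n.
R^(1/6) = 0.89^(1/6) = 0.980765.
C = 0.980765 / 0.02 = 49.04 m^(1/2)/s.

49.04


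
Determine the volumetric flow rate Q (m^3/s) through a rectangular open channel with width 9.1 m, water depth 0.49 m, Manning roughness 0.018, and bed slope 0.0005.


For a rectangular channel, the cross-sectional area A = b * y = 9.1 * 0.49 = 4.46 m^2.
The wetted perimeter P = b + 2y = 9.1 + 2*0.49 = 10.08 m.
Hydraulic radius R = A/P = 4.46/10.08 = 0.4424 m.
Velocity V = (1/n)*R^(2/3)*S^(1/2) = (1/0.018)*0.4424^(2/3)*0.0005^(1/2) = 0.7212 m/s.
Discharge Q = A * V = 4.46 * 0.7212 = 3.216 m^3/s.

3.216


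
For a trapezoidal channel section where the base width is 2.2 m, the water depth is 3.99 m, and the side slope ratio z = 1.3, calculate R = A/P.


For a trapezoidal section with side slope z:
A = (b + z*y)*y = (2.2 + 1.3*3.99)*3.99 = 29.474 m^2.
P = b + 2*y*sqrt(1 + z^2) = 2.2 + 2*3.99*sqrt(1 + 1.3^2) = 15.288 m.
R = A/P = 29.474 / 15.288 = 1.9279 m.

1.9279


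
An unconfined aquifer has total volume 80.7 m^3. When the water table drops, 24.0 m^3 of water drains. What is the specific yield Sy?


Specific yield Sy = Volume drained / Total volume.
Sy = 24.0 / 80.7
   = 0.2974.

0.2974


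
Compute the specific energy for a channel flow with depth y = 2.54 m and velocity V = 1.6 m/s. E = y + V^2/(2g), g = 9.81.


Specific energy E = y + V^2/(2g).
Velocity head = V^2/(2g) = 1.6^2 / (2*9.81) = 2.56 / 19.62 = 0.1305 m.
E = 2.54 + 0.1305 = 2.6705 m.

2.6705


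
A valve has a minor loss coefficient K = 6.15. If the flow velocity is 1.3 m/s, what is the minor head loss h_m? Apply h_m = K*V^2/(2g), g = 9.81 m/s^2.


Minor loss formula: h_m = K * V^2/(2g).
V^2 = 1.3^2 = 1.69.
V^2/(2g) = 1.69 / 19.62 = 0.0861 m.
h_m = 6.15 * 0.0861 = 0.5297 m.

0.5297


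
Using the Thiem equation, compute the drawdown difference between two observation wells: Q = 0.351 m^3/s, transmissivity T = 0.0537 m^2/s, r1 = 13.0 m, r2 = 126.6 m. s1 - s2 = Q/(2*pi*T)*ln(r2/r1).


Thiem equation: s1 - s2 = Q/(2*pi*T) * ln(r2/r1).
ln(r2/r1) = ln(126.6/13.0) = 2.2761.
Q/(2*pi*T) = 0.351 / (2*pi*0.0537) = 0.351 / 0.3374 = 1.0403.
s1 - s2 = 1.0403 * 2.2761 = 2.3678 m.

2.3678


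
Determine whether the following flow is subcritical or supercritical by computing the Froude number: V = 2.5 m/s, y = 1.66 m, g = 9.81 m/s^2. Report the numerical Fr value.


The Froude number is defined as Fr = V / sqrt(g*y).
g*y = 9.81 * 1.66 = 16.2846.
sqrt(g*y) = sqrt(16.2846) = 4.0354.
Fr = 2.5 / 4.0354 = 0.6195.
Since Fr < 1, the flow is subcritical.

0.6195


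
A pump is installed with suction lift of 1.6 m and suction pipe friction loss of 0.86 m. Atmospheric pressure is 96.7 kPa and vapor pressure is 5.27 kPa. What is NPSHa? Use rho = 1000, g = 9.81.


NPSHa = p_atm/(rho*g) - z_s - hf_s - p_vap/(rho*g).
p_atm/(rho*g) = 96.7*1000 / (1000*9.81) = 9.857 m.
p_vap/(rho*g) = 5.27*1000 / (1000*9.81) = 0.537 m.
NPSHa = 9.857 - 1.6 - 0.86 - 0.537
      = 6.86 m.

6.86


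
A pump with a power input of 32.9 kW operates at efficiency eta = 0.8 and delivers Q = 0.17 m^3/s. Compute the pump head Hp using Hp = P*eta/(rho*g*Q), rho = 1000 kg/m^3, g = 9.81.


Pump head formula: Hp = P * eta / (rho * g * Q).
Numerator: P * eta = 32.9 * 1000 * 0.8 = 26320.0 W.
Denominator: rho * g * Q = 1000 * 9.81 * 0.17 = 1667.7.
Hp = 26320.0 / 1667.7 = 15.78 m.

15.78


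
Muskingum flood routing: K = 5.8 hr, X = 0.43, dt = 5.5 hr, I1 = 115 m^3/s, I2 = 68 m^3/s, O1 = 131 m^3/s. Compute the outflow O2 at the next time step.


Muskingum coefficients:
denom = 2*K*(1-X) + dt = 2*5.8*(1-0.43) + 5.5 = 12.112.
C0 = (dt - 2*K*X)/denom = (5.5 - 2*5.8*0.43)/12.112 = 0.0423.
C1 = (dt + 2*K*X)/denom = (5.5 + 2*5.8*0.43)/12.112 = 0.8659.
C2 = (2*K*(1-X) - dt)/denom = 0.0918.
O2 = C0*I2 + C1*I1 + C2*O1
   = 0.0423*68 + 0.8659*115 + 0.0918*131
   = 114.48 m^3/s.

114.48


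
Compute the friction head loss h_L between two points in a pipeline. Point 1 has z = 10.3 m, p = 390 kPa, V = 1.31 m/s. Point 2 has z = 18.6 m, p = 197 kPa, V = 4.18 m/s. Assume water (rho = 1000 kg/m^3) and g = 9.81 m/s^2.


Total head at each section: H = z + p/(rho*g) + V^2/(2g).
H1 = 10.3 + 390*1000/(1000*9.81) + 1.31^2/(2*9.81)
   = 10.3 + 39.755 + 0.0875
   = 50.143 m.
H2 = 18.6 + 197*1000/(1000*9.81) + 4.18^2/(2*9.81)
   = 18.6 + 20.082 + 0.8905
   = 39.572 m.
h_L = H1 - H2 = 50.143 - 39.572 = 10.571 m.

10.571


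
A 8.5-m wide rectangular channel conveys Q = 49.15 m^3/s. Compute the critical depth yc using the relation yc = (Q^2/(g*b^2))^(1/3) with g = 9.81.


Using yc = (Q^2 / (g * b^2))^(1/3):
Q^2 = 49.15^2 = 2415.72.
g * b^2 = 9.81 * 8.5^2 = 9.81 * 72.25 = 708.77.
Q^2 / (g*b^2) = 2415.72 / 708.77 = 3.4083.
yc = 3.4083^(1/3) = 1.5049 m.

1.5049


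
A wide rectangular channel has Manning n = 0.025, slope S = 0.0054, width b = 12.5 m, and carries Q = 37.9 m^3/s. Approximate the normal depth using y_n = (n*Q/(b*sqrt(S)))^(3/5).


We use the wide-channel approximation y_n = (n*Q/(b*sqrt(S)))^(3/5).
sqrt(S) = sqrt(0.0054) = 0.073485.
Numerator: n*Q = 0.025 * 37.9 = 0.9475.
Denominator: b*sqrt(S) = 12.5 * 0.073485 = 0.918562.
arg = 1.0315.
y_n = 1.0315^(3/5) = 1.0188 m.

1.0188


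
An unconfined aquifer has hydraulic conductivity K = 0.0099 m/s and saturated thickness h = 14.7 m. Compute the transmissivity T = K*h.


Transmissivity is defined as T = K * h.
T = 0.0099 * 14.7
  = 0.1455 m^2/s.

0.1455


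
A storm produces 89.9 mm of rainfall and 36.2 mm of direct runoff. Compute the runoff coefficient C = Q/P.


The runoff coefficient C = runoff depth / rainfall depth.
C = 36.2 / 89.9
  = 0.4027.

0.4027


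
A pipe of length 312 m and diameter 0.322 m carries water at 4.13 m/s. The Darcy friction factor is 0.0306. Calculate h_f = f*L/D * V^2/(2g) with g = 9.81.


Darcy-Weisbach equation: h_f = f * (L/D) * V^2/(2g).
f * L/D = 0.0306 * 312/0.322 = 29.6497.
V^2/(2g) = 4.13^2 / (2*9.81) = 17.0569 / 19.62 = 0.8694 m.
h_f = 29.6497 * 0.8694 = 25.776 m.

25.776


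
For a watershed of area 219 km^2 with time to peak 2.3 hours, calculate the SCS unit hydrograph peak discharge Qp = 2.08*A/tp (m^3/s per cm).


SCS formula: Qp = 2.08 * A / tp.
Qp = 2.08 * 219 / 2.3
   = 455.52 / 2.3
   = 198.05 m^3/s per cm.

198.05


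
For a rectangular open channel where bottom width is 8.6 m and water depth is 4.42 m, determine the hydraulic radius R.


For a rectangular section:
Flow area A = b * y = 8.6 * 4.42 = 38.01 m^2.
Wetted perimeter P = b + 2y = 8.6 + 2*4.42 = 17.44 m.
Hydraulic radius R = A/P = 38.01 / 17.44 = 2.1796 m.

2.1796


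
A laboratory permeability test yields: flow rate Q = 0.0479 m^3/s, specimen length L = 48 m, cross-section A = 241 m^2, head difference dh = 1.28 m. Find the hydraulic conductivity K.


From K = Q*L / (A*dh):
Numerator: Q*L = 0.0479 * 48 = 2.2992.
Denominator: A*dh = 241 * 1.28 = 308.48.
K = 2.2992 / 308.48 = 0.007453 m/s.

0.007453


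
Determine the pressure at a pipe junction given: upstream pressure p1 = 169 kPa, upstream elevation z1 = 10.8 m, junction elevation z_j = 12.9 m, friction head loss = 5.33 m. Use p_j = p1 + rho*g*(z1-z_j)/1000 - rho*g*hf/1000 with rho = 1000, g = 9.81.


Junction pressure: p_j = p1 + rho*g*(z1 - z_j)/1000 - rho*g*hf/1000.
Elevation term = 1000*9.81*(10.8 - 12.9)/1000 = -20.601 kPa.
Friction term = 1000*9.81*5.33/1000 = 52.287 kPa.
p_j = 169 + -20.601 - 52.287 = 96.11 kPa.

96.11


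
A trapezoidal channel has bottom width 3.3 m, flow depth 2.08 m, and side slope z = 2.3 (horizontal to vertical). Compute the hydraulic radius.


For a trapezoidal section with side slope z:
A = (b + z*y)*y = (3.3 + 2.3*2.08)*2.08 = 16.815 m^2.
P = b + 2*y*sqrt(1 + z^2) = 3.3 + 2*2.08*sqrt(1 + 2.3^2) = 13.733 m.
R = A/P = 16.815 / 13.733 = 1.2244 m.

1.2244


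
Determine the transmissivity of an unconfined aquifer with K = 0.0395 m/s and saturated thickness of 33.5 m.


Transmissivity is defined as T = K * h.
T = 0.0395 * 33.5
  = 1.3233 m^2/s.

1.3233


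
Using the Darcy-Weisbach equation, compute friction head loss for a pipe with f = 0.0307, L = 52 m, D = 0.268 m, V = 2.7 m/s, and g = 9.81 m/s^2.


Darcy-Weisbach equation: h_f = f * (L/D) * V^2/(2g).
f * L/D = 0.0307 * 52/0.268 = 5.9567.
V^2/(2g) = 2.7^2 / (2*9.81) = 7.29 / 19.62 = 0.3716 m.
h_f = 5.9567 * 0.3716 = 2.213 m.

2.213


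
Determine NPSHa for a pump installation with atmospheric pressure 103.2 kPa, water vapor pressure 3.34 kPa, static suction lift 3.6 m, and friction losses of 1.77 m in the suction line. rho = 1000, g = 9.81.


NPSHa = p_atm/(rho*g) - z_s - hf_s - p_vap/(rho*g).
p_atm/(rho*g) = 103.2*1000 / (1000*9.81) = 10.52 m.
p_vap/(rho*g) = 3.34*1000 / (1000*9.81) = 0.34 m.
NPSHa = 10.52 - 3.6 - 1.77 - 0.34
      = 4.81 m.

4.81


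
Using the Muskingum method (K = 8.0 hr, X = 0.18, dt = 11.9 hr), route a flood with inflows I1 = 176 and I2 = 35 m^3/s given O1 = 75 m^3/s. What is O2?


Muskingum coefficients:
denom = 2*K*(1-X) + dt = 2*8.0*(1-0.18) + 11.9 = 25.02.
C0 = (dt - 2*K*X)/denom = (11.9 - 2*8.0*0.18)/25.02 = 0.3605.
C1 = (dt + 2*K*X)/denom = (11.9 + 2*8.0*0.18)/25.02 = 0.5907.
C2 = (2*K*(1-X) - dt)/denom = 0.0488.
O2 = C0*I2 + C1*I1 + C2*O1
   = 0.3605*35 + 0.5907*176 + 0.0488*75
   = 120.24 m^3/s.

120.24


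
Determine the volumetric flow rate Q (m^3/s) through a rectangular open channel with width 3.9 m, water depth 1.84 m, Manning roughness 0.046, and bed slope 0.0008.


For a rectangular channel, the cross-sectional area A = b * y = 3.9 * 1.84 = 7.18 m^2.
The wetted perimeter P = b + 2y = 3.9 + 2*1.84 = 7.58 m.
Hydraulic radius R = A/P = 7.18/7.58 = 0.9467 m.
Velocity V = (1/n)*R^(2/3)*S^(1/2) = (1/0.046)*0.9467^(2/3)*0.0008^(1/2) = 0.5928 m/s.
Discharge Q = A * V = 7.18 * 0.5928 = 4.254 m^3/s.

4.254


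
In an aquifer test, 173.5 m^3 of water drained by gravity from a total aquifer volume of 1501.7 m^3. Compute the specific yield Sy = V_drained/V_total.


Specific yield Sy = Volume drained / Total volume.
Sy = 173.5 / 1501.7
   = 0.1155.

0.1155


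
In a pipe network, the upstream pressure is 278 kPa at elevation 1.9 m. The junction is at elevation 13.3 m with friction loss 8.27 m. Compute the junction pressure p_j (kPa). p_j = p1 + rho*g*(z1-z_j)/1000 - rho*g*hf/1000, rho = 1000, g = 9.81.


Junction pressure: p_j = p1 + rho*g*(z1 - z_j)/1000 - rho*g*hf/1000.
Elevation term = 1000*9.81*(1.9 - 13.3)/1000 = -111.834 kPa.
Friction term = 1000*9.81*8.27/1000 = 81.129 kPa.
p_j = 278 + -111.834 - 81.129 = 85.04 kPa.

85.04


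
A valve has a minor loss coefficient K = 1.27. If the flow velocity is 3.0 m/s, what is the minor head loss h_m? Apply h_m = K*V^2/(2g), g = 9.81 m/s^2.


Minor loss formula: h_m = K * V^2/(2g).
V^2 = 3.0^2 = 9.0.
V^2/(2g) = 9.0 / 19.62 = 0.4587 m.
h_m = 1.27 * 0.4587 = 0.5826 m.

0.5826


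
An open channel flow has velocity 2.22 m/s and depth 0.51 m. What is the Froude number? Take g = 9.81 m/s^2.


The Froude number is defined as Fr = V / sqrt(g*y).
g*y = 9.81 * 0.51 = 5.0031.
sqrt(g*y) = sqrt(5.0031) = 2.2368.
Fr = 2.22 / 2.2368 = 0.9925.

0.9925


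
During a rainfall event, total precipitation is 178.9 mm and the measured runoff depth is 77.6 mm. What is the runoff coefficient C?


The runoff coefficient C = runoff depth / rainfall depth.
C = 77.6 / 178.9
  = 0.4338.

0.4338


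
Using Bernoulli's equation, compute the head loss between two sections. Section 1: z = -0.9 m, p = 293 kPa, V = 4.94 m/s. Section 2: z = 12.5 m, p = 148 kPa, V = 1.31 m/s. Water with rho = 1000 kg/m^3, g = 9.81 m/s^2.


Total head at each section: H = z + p/(rho*g) + V^2/(2g).
H1 = -0.9 + 293*1000/(1000*9.81) + 4.94^2/(2*9.81)
   = -0.9 + 29.867 + 1.2438
   = 30.211 m.
H2 = 12.5 + 148*1000/(1000*9.81) + 1.31^2/(2*9.81)
   = 12.5 + 15.087 + 0.0875
   = 27.674 m.
h_L = H1 - H2 = 30.211 - 27.674 = 2.537 m.

2.537


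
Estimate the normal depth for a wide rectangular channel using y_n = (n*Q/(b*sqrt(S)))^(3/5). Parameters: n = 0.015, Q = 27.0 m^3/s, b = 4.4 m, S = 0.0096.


We use the wide-channel approximation y_n = (n*Q/(b*sqrt(S)))^(3/5).
sqrt(S) = sqrt(0.0096) = 0.09798.
Numerator: n*Q = 0.015 * 27.0 = 0.405.
Denominator: b*sqrt(S) = 4.4 * 0.09798 = 0.431112.
arg = 0.9394.
y_n = 0.9394^(3/5) = 0.9632 m.

0.9632


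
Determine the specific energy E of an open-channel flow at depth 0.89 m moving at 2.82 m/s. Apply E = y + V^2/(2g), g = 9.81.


Specific energy E = y + V^2/(2g).
Velocity head = V^2/(2g) = 2.82^2 / (2*9.81) = 7.9524 / 19.62 = 0.4053 m.
E = 0.89 + 0.4053 = 1.2953 m.

1.2953


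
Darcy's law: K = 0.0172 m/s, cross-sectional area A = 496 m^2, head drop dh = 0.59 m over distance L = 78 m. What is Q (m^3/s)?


Darcy's law: Q = K * A * i, where i = dh/L.
Hydraulic gradient i = 0.59 / 78 = 0.007564.
Q = 0.0172 * 496 * 0.007564
  = 0.0645 m^3/s.

0.0645


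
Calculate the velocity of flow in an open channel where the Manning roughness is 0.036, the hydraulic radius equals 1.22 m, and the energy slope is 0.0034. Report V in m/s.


Manning's equation gives V = (1/n) * R^(2/3) * S^(1/2).
First, compute R^(2/3) = 1.22^(2/3) = 1.1418.
Next, S^(1/2) = 0.0034^(1/2) = 0.05831.
Then 1/n = 1/0.036 = 27.78.
V = 27.78 * 1.1418 * 0.05831 = 1.8493 m/s.

1.8493


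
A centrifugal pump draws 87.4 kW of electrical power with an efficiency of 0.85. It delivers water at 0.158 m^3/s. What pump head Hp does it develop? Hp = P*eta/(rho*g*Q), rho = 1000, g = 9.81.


Pump head formula: Hp = P * eta / (rho * g * Q).
Numerator: P * eta = 87.4 * 1000 * 0.85 = 74290.0 W.
Denominator: rho * g * Q = 1000 * 9.81 * 0.158 = 1549.98.
Hp = 74290.0 / 1549.98 = 47.93 m.

47.93


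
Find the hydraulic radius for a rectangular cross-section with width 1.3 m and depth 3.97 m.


For a rectangular section:
Flow area A = b * y = 1.3 * 3.97 = 5.16 m^2.
Wetted perimeter P = b + 2y = 1.3 + 2*3.97 = 9.24 m.
Hydraulic radius R = A/P = 5.16 / 9.24 = 0.5585 m.

0.5585


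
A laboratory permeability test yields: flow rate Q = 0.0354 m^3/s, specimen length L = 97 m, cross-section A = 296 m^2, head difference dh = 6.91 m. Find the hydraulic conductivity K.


From K = Q*L / (A*dh):
Numerator: Q*L = 0.0354 * 97 = 3.4338.
Denominator: A*dh = 296 * 6.91 = 2045.36.
K = 3.4338 / 2045.36 = 0.001679 m/s.

0.001679


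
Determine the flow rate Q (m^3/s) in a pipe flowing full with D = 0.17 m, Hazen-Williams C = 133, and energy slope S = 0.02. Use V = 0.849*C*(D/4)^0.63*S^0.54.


For a full circular pipe, R = D/4 = 0.17/4 = 0.0425 m.
V = 0.849 * 133 * 0.0425^0.63 * 0.02^0.54
  = 0.849 * 133 * 0.136737 * 0.120936
  = 1.8672 m/s.
Pipe area A = pi*D^2/4 = pi*0.17^2/4 = 0.0227 m^2.
Q = A * V = 0.0227 * 1.8672 = 0.0424 m^3/s.

0.0424


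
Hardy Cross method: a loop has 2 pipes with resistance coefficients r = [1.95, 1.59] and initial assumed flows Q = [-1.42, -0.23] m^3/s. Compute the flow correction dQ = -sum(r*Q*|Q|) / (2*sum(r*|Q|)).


Numerator terms (r*Q*|Q|): 1.95*-1.42*|-1.42| = -3.932; 1.59*-0.23*|-0.23| = -0.0841.
Sum of numerator = -4.0161.
Denominator terms (r*|Q|): 1.95*|-1.42| = 2.769; 1.59*|-0.23| = 0.3657.
2 * sum of denominator = 2 * 3.1347 = 6.2694.
dQ = --4.0161 / 6.2694 = 0.6406 m^3/s.

0.6406
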